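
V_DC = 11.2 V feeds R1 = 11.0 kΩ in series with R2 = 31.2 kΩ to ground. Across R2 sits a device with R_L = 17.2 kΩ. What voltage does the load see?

First combine the lower leg with the load: R2 ‖ R_L = 11.09 kΩ.
Voltage divider with the loaded lower leg: V_out = 11.2 × 11.09/(11.0 + 11.09) = 11.2 × 0.5020 = 5.622 V.

V_out ≈ 5.62 V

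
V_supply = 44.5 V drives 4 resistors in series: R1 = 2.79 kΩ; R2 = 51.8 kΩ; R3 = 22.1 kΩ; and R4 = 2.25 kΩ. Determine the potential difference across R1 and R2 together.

Total series resistance ΣR = 2.79 + 51.8 + 22.1 + 2.25 = 78.94 kΩ.
R_{R1..R2} = 2.79 + 51.8 = 54.59 kΩ.
Voltage divider: V = V_supply · (54.59 / 78.94) = 44.5 × 0.6915 = 30.77 V.

V ≈ 30.8 V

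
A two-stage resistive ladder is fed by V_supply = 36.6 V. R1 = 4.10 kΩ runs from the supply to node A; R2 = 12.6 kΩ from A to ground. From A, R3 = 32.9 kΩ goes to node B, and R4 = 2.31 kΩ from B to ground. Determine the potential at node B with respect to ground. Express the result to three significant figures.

V_B ≈ 1.67 V

Looking into the second stage from A: R3 + R4 = 35.21 kΩ appears in parallel with R2.
R2 ‖ (R3+R4) = 9.279 kΩ.
V_A = 36.6 × 9.279/(4.10 + 9.279) = 25.38 V.
Then the unloaded second divider: V_B = V_A × R4/(R3+R4) = 25.38 × 0.06561 = 1.665 V.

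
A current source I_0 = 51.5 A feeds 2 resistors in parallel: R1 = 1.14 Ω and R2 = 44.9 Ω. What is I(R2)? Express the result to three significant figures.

Two-branch current divider: I_k = I_0 · R_other/(R_1 + R_2).
So I = 51.5 × 1.14/46.04 = 1.275 A.

I ≈ 1.28 A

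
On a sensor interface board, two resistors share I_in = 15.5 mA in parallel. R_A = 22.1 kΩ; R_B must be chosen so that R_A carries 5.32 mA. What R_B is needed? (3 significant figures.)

R_B ≈ 11.5 kΩ

Two-branch current divider: I_A = I_in · R_B/(R_A + R_B).
5.32/15.5 = R_B/(R_A + R_B) → R_B = R_A · (0.3432)/(1 − 0.3432) = 22.1 × 0.5226 = 11.55 kΩ.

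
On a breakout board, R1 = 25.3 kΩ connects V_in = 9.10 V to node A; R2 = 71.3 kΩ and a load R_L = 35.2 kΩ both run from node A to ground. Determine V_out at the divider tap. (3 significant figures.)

First combine the lower leg with the load: R2 ‖ R_L = 23.57 kΩ.
Now apply the divider: V_out = 9.10 × 0.4823 = 4.389 V.
(Unloaded it would be 6.72 V; the load pulls it down.)

V_out ≈ 4.39 V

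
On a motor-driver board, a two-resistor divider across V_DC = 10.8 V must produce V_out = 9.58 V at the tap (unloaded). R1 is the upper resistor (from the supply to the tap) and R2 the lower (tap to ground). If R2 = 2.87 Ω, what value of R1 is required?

R1 ≈ 0.365 Ω

V_out/V_DC = R2/(R1+R2) = 0.8870.
Rearranging, R1 = R2·(1−k)/k = 2.87 × 0.1273 = 0.3655 Ω.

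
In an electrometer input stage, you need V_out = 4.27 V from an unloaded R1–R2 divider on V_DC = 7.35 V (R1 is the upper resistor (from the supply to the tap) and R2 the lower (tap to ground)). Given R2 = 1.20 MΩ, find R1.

The divider ratio is R2/(R1+R2) = 4.27/7.35 = 0.5810.
R1 = R2·(1/k − 1) = 1.20 × 0.7213 = 0.8656 MΩ.

R1 ≈ 0.866 MΩ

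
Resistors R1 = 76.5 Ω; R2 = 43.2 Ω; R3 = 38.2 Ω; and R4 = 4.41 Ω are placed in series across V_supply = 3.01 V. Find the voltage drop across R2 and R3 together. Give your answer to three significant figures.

Total series resistance ΣR = 76.5 + 43.2 + 38.2 + 4.41 = 162.3 Ω.
R_{R2..R3} = 43.2 + 38.2 = 81.40 Ω.
V = V_supply · R/ΣR = 3.01 × 0.5015 = 1.510 V.

V ≈ 1.51 V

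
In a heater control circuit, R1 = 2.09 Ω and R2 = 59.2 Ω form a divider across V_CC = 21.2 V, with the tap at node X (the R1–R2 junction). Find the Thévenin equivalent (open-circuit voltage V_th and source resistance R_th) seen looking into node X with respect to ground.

V_th ≈ 20.5 V, R_th ≈ 2.02 Ω

With X open, the divider is unloaded: V_th = 21.2 × 59.2/61.29 = 20.48 V.
Looking into X with the source shorted: R_th = R1·R2/(R1+R2) = 2.090 × 59.2/61.29 = 2.019 Ω.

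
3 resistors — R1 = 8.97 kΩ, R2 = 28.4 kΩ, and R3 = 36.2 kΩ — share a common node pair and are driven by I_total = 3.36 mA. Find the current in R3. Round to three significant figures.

Total conductance ΣG = 1/8.97 + 1/28.4 + 1/36.2 = 0.1743 (units of 1/kΩ).
Current divider: I(R3) = I_total · G_k/ΣG = 3.36 × (0.02762/0.1743) = 3.36 × 0.1585 = 0.5325 mA.

I ≈ 0.532 mA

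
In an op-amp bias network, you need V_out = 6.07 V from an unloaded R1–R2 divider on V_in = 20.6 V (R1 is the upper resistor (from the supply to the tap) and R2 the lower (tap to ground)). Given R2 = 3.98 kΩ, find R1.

The divider ratio is R2/(R1+R2) = 6.07/20.6 = 0.2947.
So R1 = R2 · (V_in/V_out − 1) = 3.98 × (20.6/6.07 − 1) = 3.98 × 2.394 = 9.527 kΩ.

R1 ≈ 9.53 kΩ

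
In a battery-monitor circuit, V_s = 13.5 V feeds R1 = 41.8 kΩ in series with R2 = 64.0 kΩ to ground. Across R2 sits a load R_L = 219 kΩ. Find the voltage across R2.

The load sits in parallel with R2, giving an effective lower resistance R2' = R2·R_L/(R2+R_L) = 49.53 kΩ.
Voltage divider with the loaded lower leg: V_out = 13.5 × 49.53/(41.8 + 49.53) = 13.5 × 0.5423 = 7.321 V.

V_out ≈ 7.32 V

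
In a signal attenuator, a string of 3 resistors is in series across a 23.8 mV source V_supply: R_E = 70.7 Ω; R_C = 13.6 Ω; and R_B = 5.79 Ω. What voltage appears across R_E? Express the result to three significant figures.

V ≈ 18.7 mV

ΣR = 70.7 + 13.6 + 5.79 = 90.09 Ω.
Voltage divider: V = V_supply · (70.70 / 90.09) = 23.8 × 0.7848 = 18.68 mV.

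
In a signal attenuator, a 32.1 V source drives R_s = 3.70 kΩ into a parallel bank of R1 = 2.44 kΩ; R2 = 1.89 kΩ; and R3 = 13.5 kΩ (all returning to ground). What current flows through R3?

I ≈ 0.501 mA

Parallel bank: R_p = 1/(1/2.44 + 1/1.89 + 1/13.5) = 0.9872 kΩ.
V_A by voltage divider: V_A = 32.1 × 0.9872/(3.70 + 0.9872) = 6.761 V.
I(R3) = V_A / R3 = 6.761/13.5 = 0.5008 mA.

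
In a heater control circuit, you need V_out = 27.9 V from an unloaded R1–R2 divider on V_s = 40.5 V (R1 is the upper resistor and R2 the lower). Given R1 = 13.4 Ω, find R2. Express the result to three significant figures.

V_out/V_s = R2/(R1+R2) = 0.6889.
So R2 = R1 · V_out/(V_s − V_out) = 13.4 × 27.9/(40.5 − 27.9) = 13.4 × 2.214 = 29.67 Ω.

R2 ≈ 29.7 Ω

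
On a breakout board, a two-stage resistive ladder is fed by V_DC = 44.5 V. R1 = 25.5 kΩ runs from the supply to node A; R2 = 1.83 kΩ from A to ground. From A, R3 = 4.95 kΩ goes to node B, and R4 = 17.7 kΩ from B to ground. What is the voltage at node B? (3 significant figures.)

V_B ≈ 2.17 V

Node A sees R2 in parallel with the series input of stage 2, R3 + R4 = 22.65 kΩ.
R2 ‖ (R3+R4) = 1.693 kΩ.
V_A = 44.5 × 1.693/(25.5 + 1.693) = 2.771 V.
Stage 2 is unloaded, so V_B = V_A · R4/(R3+R4) = 2.771 × 17.7/22.65 = 2.165 V.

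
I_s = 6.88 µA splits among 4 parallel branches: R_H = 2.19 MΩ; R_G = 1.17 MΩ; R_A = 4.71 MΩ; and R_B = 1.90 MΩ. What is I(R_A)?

I ≈ 0.713 µA

Conductances: ΣG = 1/2.19 + 1/1.17 + 1/4.71 + 1/1.90 = 2.050 (1/MΩ).
R_A takes the fraction G_k/ΣG = 0.2123/2.050 = 0.1036, so I = 6.88 × 0.1036 = 0.7126 µA.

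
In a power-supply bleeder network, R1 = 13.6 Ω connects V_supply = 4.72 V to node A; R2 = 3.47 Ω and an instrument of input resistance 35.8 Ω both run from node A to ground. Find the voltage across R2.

First combine the lower leg with the load: R2 ‖ R_L = 3.163 Ω.
Then V_out = V_supply · R2'/(R1 + R2') = 4.72 × 3.163/16.76 = 0.8907 V.

V_out ≈ 0.891 V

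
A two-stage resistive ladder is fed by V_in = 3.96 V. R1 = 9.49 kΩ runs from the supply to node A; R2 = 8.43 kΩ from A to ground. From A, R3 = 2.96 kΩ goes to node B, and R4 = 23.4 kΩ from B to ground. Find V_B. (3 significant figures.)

V_B ≈ 1.41 V

Node A sees R2 in parallel with the series input of stage 2, R3 + R4 = 26.36 kΩ.
R2 ‖ (R3+R4) = 6.387 kΩ.
First divider: V_A = V_in · 6.387/(9.49 + 6.387) = 1.593 V.
Then the unloaded second divider: V_B = V_A × R4/(R3+R4) = 1.593 × 0.8877 = 1.414 V.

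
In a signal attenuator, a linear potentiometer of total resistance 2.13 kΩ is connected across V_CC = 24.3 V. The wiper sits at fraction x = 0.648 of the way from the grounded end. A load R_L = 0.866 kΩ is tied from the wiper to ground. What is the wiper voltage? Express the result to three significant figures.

Lower segment x·R_p = 1.380 kΩ; upper segment (1−x)·R_p = 0.7498 kΩ.
(x·R_p) ‖ R_L = 0.5321 kΩ.
V_out = 24.3 × 0.5321/(0.7498 + 0.5321) = 10.09 V.

V_out ≈ 10.1 V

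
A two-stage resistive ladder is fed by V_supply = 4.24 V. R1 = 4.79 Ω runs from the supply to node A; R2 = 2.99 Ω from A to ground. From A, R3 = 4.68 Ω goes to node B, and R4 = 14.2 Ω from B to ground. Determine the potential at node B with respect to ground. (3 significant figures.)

V_B ≈ 1.12 V

Node A sees R2 in parallel with the series input of stage 2, R3 + R4 = 18.88 Ω.
Effective lower resistance at A: R2 ‖ 18.88 = 2.581 Ω.
V_A = 4.24 × 2.581/(4.79 + 2.581) = 1.485 V.
Then the unloaded second divider: V_B = V_A × R4/(R3+R4) = 1.485 × 0.7521 = 1.117 V.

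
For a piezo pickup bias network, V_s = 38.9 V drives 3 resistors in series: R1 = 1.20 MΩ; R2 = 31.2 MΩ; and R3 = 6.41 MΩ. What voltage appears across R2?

Total series resistance ΣR = 1.20 + 31.2 + 6.41 = 38.81 MΩ.
Voltage divider: V = V_s · (31.20 / 38.81) = 38.9 × 0.8039 = 31.27 V.

V ≈ 31.3 V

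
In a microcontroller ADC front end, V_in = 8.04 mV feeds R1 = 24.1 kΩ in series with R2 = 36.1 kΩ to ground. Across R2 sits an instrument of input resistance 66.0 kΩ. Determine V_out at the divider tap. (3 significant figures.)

V_out ≈ 3.96 mV

First combine the lower leg with the load: R2 ‖ R_L = 23.34 kΩ.
Voltage divider with the loaded lower leg: V_out = 8.04 × 23.34/(24.1 + 23.34) = 8.04 × 0.4919 = 3.955 mV.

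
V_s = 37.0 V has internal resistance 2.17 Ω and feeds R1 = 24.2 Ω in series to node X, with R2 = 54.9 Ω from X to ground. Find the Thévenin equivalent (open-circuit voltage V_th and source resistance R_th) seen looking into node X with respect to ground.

R1' = 2.17 + 24.2 = 26.37 Ω (source resistance + R1).
With X open, the divider is unloaded: V_th = 37.0 × 54.9/81.27 = 24.99 V.
With V_s suppressed (replaced by a short), R_th = R1' ‖ R2 = (26.37 × 54.9)/(26.37 + 54.9) = 17.81 Ω.

V_th ≈ 25.0 V, R_th ≈ 17.8 Ω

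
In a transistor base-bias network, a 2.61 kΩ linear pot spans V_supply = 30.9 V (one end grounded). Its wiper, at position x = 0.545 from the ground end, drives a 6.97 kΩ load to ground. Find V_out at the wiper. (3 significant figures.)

Lower segment x·R_p = 1.422 kΩ; upper segment (1−x)·R_p = 1.188 kΩ.
(x·R_p) ‖ R_L = 1.181 kΩ.
Then V_out = V_supply · 1.181/(1.188 + 1.181) = 15.41 V.

V_out ≈ 15.4 V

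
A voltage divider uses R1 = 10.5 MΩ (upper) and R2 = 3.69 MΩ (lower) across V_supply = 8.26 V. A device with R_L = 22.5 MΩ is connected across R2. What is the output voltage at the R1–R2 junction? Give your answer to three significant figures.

R2 ‖ R_L = (3.69 × 22.5)/(3.69 + 22.5) = 3.170 MΩ.
Voltage divider with the loaded lower leg: V_out = 8.26 × 3.170/(10.5 + 3.170) = 8.26 × 0.2319 = 1.915 V.

V_out ≈ 1.92 V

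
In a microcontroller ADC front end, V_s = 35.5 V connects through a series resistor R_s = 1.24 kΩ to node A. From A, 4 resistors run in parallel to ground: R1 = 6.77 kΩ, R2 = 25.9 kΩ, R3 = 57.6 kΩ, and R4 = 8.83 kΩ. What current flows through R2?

Combine the parallel branches: R_p = (1/6.77 + 1/25.9 + 1/57.6 + 1/8.83)⁻¹ = 3.155 kΩ.
V_A = 35.5 × 3.155/4.395 = 25.48 V.
Branch current I = V_A/R2 = 25.48/25.9 = 0.9840 mA.

I ≈ 0.984 mA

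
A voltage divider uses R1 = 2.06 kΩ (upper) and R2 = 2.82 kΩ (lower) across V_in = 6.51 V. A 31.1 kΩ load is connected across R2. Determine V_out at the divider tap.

First combine the lower leg with the load: R2 ‖ R_L = 2.586 kΩ.
Voltage divider with the loaded lower leg: V_out = 6.51 × 2.586/(2.06 + 2.586) = 6.51 × 0.5566 = 3.623 V.

V_out ≈ 3.62 V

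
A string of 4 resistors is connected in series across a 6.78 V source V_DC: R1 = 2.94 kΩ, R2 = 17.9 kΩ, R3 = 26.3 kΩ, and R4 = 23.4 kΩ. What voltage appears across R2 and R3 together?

V ≈ 4.25 V

Total series resistance ΣR = 2.94 + 17.9 + 26.3 + 23.4 = 70.54 kΩ.
R_{R2..R3} = 17.9 + 26.3 = 44.20 kΩ.
Voltage divider: V = V_DC · (44.20 / 70.54) = 6.78 × 0.6266 = 4.248 V.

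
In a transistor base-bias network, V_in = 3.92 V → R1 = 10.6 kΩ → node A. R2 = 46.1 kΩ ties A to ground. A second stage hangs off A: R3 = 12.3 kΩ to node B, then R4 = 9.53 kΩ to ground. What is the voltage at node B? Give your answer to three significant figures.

The second stage (R3 + R4 = 21.83 kΩ) loads node A in parallel with R2.
Effective lower resistance at A: R2 ‖ 21.83 = 14.81 kΩ.
So V_A = 3.92 × 0.5829 = 2.285 V.
Then the unloaded second divider: V_B = V_A × R4/(R3+R4) = 2.285 × 0.4366 = 0.9975 V.

V_B ≈ 0.998 V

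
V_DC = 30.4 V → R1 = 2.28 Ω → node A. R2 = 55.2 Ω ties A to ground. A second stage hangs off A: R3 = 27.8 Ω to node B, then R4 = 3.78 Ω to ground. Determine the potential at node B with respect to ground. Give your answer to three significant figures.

The second stage (R3 + R4 = 31.58 Ω) loads node A in parallel with R2.
R2 ‖ (R3+R4) = 20.09 Ω.
So V_A = 30.4 × 0.8981 = 27.30 V.
V_B = V_A × 0.1197 = 3.268 V.

V_B ≈ 3.27 V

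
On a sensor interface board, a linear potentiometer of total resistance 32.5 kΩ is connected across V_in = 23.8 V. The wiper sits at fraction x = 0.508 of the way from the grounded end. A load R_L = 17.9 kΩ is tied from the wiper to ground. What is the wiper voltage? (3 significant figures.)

V_out ≈ 8.32 V

Split the track: R_lower = x·R_p = 16.51 kΩ, R_upper = (1−x)·R_p = 15.99 kΩ.
Lower segment in parallel with the load: 16.51 ‖ 17.9 = 8.588 kΩ.
V_out = 23.8 × 8.588/(15.99 + 8.588) = 8.316 V.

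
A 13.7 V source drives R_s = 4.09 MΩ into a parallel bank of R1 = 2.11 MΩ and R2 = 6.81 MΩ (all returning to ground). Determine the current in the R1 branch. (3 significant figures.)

I ≈ 1.83 µA

Equivalent of the parallel group: R_p = 1.611 MΩ.
V_A = 13.7 × 1.611/5.701 = 3.871 V.
I(R1) = V_A / R1 = 3.871/2.11 = 1.835 µA.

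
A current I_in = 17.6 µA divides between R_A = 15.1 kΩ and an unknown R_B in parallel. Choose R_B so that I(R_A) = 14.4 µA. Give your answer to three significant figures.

R_B ≈ 67.9 kΩ

The fraction through R_A equals R_B/(R_A+R_B).
14.4/17.6 = R_B/(R_A + R_B) → R_B = R_A · (0.8182)/(1 − 0.8182) = 15.1 × 4.500 = 67.95 kΩ.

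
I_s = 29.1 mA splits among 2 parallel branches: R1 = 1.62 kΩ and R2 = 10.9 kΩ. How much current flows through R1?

I ≈ 25.3 mA

For two parallel branches, I_k = I_s · (other R)/(sum of R).
I(R1) = 29.1 × 10.9/(1.62 + 10.9) = 29.1 × 0.8706 = 25.33 mA.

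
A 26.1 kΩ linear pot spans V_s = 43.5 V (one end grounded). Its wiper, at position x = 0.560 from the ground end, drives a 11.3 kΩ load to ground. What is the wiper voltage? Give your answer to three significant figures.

V_out ≈ 15.5 V

Split the track: R_lower = x·R_p = 14.62 kΩ, R_upper = (1−x)·R_p = 11.48 kΩ.
(x·R_p) ‖ R_L = 6.373 kΩ.
V_out = 43.5 × 6.373/(11.48 + 6.373) = 15.52 V.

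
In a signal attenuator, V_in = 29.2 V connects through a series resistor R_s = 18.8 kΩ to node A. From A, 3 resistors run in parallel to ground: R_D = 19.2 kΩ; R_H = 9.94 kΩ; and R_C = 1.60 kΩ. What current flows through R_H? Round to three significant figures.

Parallel bank: R_p = 1/(1/19.2 + 1/9.94 + 1/1.60) = 1.286 kΩ.
V_A by voltage divider: V_A = 29.2 × 1.286/(18.8 + 1.286) = 1.869 V.
Branch current I = V_A/R_H = 1.869/9.94 = 0.1881 mA.

I ≈ 0.188 mA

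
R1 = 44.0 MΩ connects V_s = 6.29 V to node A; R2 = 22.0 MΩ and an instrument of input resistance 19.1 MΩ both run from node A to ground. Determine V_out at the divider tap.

The load sits in parallel with R2, giving an effective lower resistance R2' = R2·R_L/(R2+R_L) = 10.22 MΩ.
Now apply the divider: V_out = 6.29 × 0.1885 = 1.186 V.
(Unloaded it would be 2.10 V; the load pulls it down.)

V_out ≈ 1.19 V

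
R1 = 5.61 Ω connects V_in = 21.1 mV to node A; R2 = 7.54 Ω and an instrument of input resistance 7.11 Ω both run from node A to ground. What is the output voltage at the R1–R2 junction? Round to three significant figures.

R2 ‖ R_L = (7.54 × 7.11)/(7.54 + 7.11) = 3.659 Ω.
Voltage divider with the loaded lower leg: V_out = 21.1 × 3.659/(5.61 + 3.659) = 21.1 × 0.3948 = 8.330 mV.

V_out ≈ 8.33 mV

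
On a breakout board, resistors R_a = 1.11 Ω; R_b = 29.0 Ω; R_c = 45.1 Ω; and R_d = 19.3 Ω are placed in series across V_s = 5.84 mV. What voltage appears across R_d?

Total series resistance ΣR = 1.11 + 29.0 + 45.1 + 19.3 = 94.51 Ω.
V = V_s · R/ΣR = 5.84 × 0.2042 = 1.193 mV.

V ≈ 1.19 mV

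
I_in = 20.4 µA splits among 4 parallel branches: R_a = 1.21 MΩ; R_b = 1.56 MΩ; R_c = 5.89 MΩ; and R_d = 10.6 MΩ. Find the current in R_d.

ΣG = 1/1.21 + 1/1.56 + 1/5.89 + 1/10.6 = 1.732.
R_d takes the fraction G_k/ΣG = 0.09434/1.732 = 0.05448, so I = 20.4 × 0.05448 = 1.111 µA.

I ≈ 1.11 µA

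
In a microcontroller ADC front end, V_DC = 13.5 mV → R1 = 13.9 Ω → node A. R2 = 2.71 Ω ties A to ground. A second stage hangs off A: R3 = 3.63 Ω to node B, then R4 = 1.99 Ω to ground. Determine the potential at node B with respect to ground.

Looking into the second stage from A: R3 + R4 = 5.620 Ω appears in parallel with R2.
Effective lower resistance at A: R2 ‖ 5.620 = 1.828 Ω.
First divider: V_A = V_DC · 1.828/(13.9 + 1.828) = 1.569 mV.
V_B = V_A × 0.3541 = 0.5557 mV.

V_B ≈ 0.556 mV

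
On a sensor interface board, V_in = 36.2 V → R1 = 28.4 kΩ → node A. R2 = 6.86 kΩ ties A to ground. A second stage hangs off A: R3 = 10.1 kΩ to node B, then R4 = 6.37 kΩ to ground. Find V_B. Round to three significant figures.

Node A sees R2 in parallel with the series input of stage 2, R3 + R4 = 16.47 kΩ.
Effective lower resistance at A: R2 ‖ 16.47 = 4.843 kΩ.
V_A = 36.2 × 4.843/(28.4 + 4.843) = 5.274 V.
V_B = V_A × 0.3868 = 2.040 V.

V_B ≈ 2.04 V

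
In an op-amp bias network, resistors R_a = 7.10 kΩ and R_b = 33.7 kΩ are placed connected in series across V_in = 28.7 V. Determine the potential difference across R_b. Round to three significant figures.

ΣR = 7.10 + 33.7 = 40.80 kΩ.
V = V_in · R/ΣR = 28.7 × 0.8260 = 23.71 V.

V ≈ 23.7 V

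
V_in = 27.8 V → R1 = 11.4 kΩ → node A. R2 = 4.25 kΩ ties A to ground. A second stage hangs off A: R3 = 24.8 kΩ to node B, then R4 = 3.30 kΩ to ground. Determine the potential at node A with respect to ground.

V_A ≈ 6.80 V

The second stage (R3 + R4 = 28.10 kΩ) loads node A in parallel with R2.
Effective lower resistance at A: R2 ‖ 28.10 = 3.692 kΩ.
So V_A = 27.8 × 0.2446 = 6.800 V.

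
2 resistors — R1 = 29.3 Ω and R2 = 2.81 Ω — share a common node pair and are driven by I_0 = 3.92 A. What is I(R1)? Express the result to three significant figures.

With just two branches, the current splits inversely with resistance.
So I = 3.92 × 2.81/32.11 = 0.3430 A.

I ≈ 0.343 A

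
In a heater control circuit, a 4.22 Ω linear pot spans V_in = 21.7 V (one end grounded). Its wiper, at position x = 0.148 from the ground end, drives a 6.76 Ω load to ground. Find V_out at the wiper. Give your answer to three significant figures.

V_out ≈ 2.98 V

Lower segment x·R_p = 0.6246 Ω; upper segment (1−x)·R_p = 3.595 Ω.
Lower segment in parallel with the load: 0.6246 ‖ 6.76 = 0.5717 Ω.
Loaded-divider output: V_out = 21.7 × 0.1372 = 2.977 V.
(Unloaded: V_out = x·V_in = 3.21 V.)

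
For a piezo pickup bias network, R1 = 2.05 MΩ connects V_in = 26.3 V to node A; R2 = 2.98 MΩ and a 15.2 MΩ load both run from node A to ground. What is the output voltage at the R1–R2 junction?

V_out ≈ 14.4 V

R2 ‖ R_L = (2.98 × 15.2)/(2.98 + 15.2) = 2.492 MΩ.
Voltage divider with the loaded lower leg: V_out = 26.3 × 2.492/(2.05 + 2.492) = 26.3 × 0.5486 = 14.43 V.
(Unloaded it would be 15.6 V; the load pulls it down.)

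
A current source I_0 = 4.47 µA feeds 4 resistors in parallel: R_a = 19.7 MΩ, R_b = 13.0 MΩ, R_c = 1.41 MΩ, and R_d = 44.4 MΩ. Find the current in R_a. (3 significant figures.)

I ≈ 0.264 µA

Total conductance ΣG = 1/19.7 + 1/13.0 + 1/1.41 + 1/44.4 = 0.8594 (units of 1/MΩ).
Current divider: I(R_a) = I_0 · G_k/ΣG = 4.47 × (0.05076/0.8594) = 4.47 × 0.05906 = 0.2640 µA.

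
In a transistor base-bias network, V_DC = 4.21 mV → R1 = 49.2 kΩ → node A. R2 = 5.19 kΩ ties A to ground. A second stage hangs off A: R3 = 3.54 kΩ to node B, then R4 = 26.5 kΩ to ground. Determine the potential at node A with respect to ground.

V_A ≈ 0.347 mV

Looking into the second stage from A: R3 + R4 = 30.04 kΩ appears in parallel with R2.
Effective lower resistance at A: R2 ‖ 30.04 = 4.425 kΩ.
First divider: V_A = V_DC · 4.425/(49.2 + 4.425) = 0.3474 mV.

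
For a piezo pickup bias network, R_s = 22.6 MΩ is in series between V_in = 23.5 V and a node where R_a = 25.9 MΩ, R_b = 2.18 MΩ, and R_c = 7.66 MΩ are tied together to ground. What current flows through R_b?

Equivalent of the parallel group: R_p = 1.593 MΩ.
Node voltage V_A = V_in · R_p/(R_s + R_p) = 23.5 × 0.06583 = 1.547 V.
Branch current I = V_A/R_b = 1.547/2.18 = 0.7097 µA.
(Check via current divider: I_total = 0.9714 µA; share G_k/ΣG = 0.7306 → same result.)

I ≈ 0.710 µA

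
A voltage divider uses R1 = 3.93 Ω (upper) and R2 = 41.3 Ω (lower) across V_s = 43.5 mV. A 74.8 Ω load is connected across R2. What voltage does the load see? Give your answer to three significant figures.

V_out ≈ 37.9 mV

The load sits in parallel with R2, giving an effective lower resistance R2' = R2·R_L/(R2+R_L) = 26.61 Ω.
Then V_out = V_s · R2'/(R1 + R2') = 43.5 × 26.61/30.54 = 37.90 mV.
(Unloaded it would be 39.7 mV; the load pulls it down.)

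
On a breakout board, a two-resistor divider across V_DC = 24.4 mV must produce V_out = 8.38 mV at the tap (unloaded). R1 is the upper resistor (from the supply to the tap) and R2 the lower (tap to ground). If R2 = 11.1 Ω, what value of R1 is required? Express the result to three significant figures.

R1 ≈ 21.2 Ω

V_out/V_DC = R2/(R1+R2) = 0.3434.
R1 = R2·(1/k − 1) = 11.1 × 1.912 = 21.22 Ω.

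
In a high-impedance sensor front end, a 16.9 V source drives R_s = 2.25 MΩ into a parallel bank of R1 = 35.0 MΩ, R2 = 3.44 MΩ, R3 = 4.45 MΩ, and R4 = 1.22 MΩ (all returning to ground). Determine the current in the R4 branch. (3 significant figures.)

I ≈ 3.41 µA

Combine the parallel branches: R_p = (1/35.0 + 1/3.44 + 1/4.45 + 1/1.22)⁻¹ = 0.7333 MΩ.
V_A = 16.9 × 0.7333/2.983 = 4.154 V.
Branch current I = V_A/R4 = 4.154/1.22 = 3.405 µA.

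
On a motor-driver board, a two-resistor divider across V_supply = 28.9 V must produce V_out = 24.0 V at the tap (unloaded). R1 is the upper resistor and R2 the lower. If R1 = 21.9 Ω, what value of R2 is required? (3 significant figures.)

R2 ≈ 107 Ω

Required fraction k = V_out/V_supply = 0.8304.
Rearranging, R2 = R1·k/(1−k) = 21.9 × 4.898 = 107.3 Ω.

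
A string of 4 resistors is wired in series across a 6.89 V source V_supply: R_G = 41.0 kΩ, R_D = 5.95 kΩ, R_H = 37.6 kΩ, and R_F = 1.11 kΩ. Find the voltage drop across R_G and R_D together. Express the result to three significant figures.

Total series resistance ΣR = 41.0 + 5.95 + 37.6 + 1.11 = 85.66 kΩ.
R_{R_G..R_D} = 41.0 + 5.95 = 46.95 kΩ.
Voltage divider: V = V_supply · (46.95 / 85.66) = 6.89 × 0.5481 = 3.776 V.

V ≈ 3.78 V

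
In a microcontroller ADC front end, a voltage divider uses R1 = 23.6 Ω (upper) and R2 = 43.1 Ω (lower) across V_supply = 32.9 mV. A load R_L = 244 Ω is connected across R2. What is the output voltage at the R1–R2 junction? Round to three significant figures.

R2 ‖ R_L = (43.1 × 244)/(43.1 + 244) = 36.63 Ω.
Then V_out = V_supply · R2'/(R1 + R2') = 32.9 × 36.63/60.23 = 20.01 mV.
(Unloaded it would be 21.3 mV; the load pulls it down.)

V_out ≈ 20.0 mV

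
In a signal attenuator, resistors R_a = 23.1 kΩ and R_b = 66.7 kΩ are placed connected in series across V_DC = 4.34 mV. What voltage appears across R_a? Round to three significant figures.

V ≈ 1.12 mV

Series total: ΣR = 23.1 + 66.7 = 89.80 kΩ.
Voltage divider: V = V_DC · (23.10 / 89.80) = 4.34 × 0.2572 = 1.116 mV.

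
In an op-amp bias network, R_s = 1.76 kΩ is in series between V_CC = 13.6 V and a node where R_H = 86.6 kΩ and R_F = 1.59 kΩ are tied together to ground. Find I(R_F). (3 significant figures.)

I ≈ 4.02 mA

Equivalent of the parallel group: R_p = 1.561 kΩ.
V_A by voltage divider: V_A = 13.6 × 1.561/(1.76 + 1.561) = 6.393 V.
Branch current I = V_A/R_F = 6.393/1.59 = 4.021 mA.
(Equivalently: I_total = 4.095 mA, then current-divider fraction G_k/ΣG = 0.9820.)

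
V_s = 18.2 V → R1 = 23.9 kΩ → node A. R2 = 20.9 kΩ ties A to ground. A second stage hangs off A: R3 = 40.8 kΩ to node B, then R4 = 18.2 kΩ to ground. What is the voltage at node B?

V_B ≈ 2.20 V

The second stage (R3 + R4 = 59.00 kΩ) loads node A in parallel with R2.
R2 ‖ (R3+R4) = 15.43 kΩ.
First divider: V_A = V_s · 15.43/(23.9 + 15.43) = 7.141 V.
Then the unloaded second divider: V_B = V_A × R4/(R3+R4) = 7.141 × 0.3085 = 2.203 V.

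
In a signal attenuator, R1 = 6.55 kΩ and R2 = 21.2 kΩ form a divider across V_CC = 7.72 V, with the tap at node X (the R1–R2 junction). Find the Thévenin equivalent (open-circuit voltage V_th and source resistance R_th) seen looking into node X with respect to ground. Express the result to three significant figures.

V_th ≈ 5.90 V, R_th ≈ 5.00 kΩ

Open-circuit (no load on X): V_th = V_CC · R2/(R1 + R2) = 7.72 × 21.2/(6.550 + 21.2) = 5.898 V.
Looking into X with the source shorted: R_th = R1·R2/(R1+R2) = 6.550 × 21.2/27.75 = 5.004 kΩ.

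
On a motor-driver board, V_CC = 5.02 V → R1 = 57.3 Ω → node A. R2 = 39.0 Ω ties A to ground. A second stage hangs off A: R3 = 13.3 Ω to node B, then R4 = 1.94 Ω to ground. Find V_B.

Looking into the second stage from A: R3 + R4 = 15.24 Ω appears in parallel with R2.
R2 ‖ (R3+R4) = 10.96 Ω.
So V_A = 5.02 × 0.1605 = 0.8059 V.
Then the unloaded second divider: V_B = V_A × R4/(R3+R4) = 0.8059 × 0.1273 = 0.1026 V.

V_B ≈ 0.103 V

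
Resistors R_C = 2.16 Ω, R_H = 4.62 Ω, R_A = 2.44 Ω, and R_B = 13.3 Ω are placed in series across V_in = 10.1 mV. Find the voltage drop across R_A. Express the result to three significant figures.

Series total: ΣR = 2.16 + 4.62 + 2.44 + 13.3 = 22.52 Ω.
V = V_in · R/ΣR = 10.1 × 0.1083 = 1.094 mV.

V ≈ 1.09 mV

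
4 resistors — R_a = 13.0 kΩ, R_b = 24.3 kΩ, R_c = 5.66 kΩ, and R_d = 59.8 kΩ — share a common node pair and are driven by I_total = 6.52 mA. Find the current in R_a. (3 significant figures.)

I ≈ 1.61 mA

ΣG = 1/13.0 + 1/24.3 + 1/5.66 + 1/59.8 = 0.3115.
R_a takes the fraction G_k/ΣG = 0.07692/0.3115 = 0.2470, so I = 6.52 × 0.2470 = 1.610 mA.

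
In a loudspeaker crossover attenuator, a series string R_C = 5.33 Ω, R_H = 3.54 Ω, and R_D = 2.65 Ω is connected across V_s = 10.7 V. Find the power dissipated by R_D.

The common current is I = 10.7/11.52 = 0.9288 A.
P(R_D) = I²·R_D = (0.9288)² × 2.65 = 2.286 W.

P ≈ 2.29 W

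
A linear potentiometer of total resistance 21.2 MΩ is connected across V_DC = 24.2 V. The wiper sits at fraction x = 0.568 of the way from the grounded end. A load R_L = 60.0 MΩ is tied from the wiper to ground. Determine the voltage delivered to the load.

V_out ≈ 12.6 V

Lower segment x·R_p = 12.04 MΩ; upper segment (1−x)·R_p = 9.158 MΩ.
(x·R_p) ‖ R_L = 10.03 MΩ.
Then V_out = V_DC · 10.03/(9.158 + 10.03) = 12.65 V.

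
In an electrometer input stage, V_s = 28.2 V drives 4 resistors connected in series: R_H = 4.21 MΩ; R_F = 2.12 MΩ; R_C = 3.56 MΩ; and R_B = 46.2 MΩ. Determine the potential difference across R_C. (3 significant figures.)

V ≈ 1.79 V

Series total: ΣR = 4.21 + 2.12 + 3.56 + 46.2 = 56.09 MΩ.
By the voltage-divider rule, V = 28.2 × 3.560/56.09 = 1.790 V.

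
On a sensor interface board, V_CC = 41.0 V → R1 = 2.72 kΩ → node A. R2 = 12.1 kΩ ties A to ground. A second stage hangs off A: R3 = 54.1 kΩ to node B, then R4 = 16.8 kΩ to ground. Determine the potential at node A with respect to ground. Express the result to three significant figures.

The second stage (R3 + R4 = 70.90 kΩ) loads node A in parallel with R2.
Effective lower resistance at A: R2 ‖ 70.90 = 10.34 kΩ.
So V_A = 41.0 × 0.7917 = 32.46 V.

V_A ≈ 32.5 V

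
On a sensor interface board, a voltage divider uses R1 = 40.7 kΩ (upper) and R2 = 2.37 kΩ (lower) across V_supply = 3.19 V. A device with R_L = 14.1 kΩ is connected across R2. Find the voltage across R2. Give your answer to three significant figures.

V_out ≈ 0.151 V

R2 ‖ R_L = (2.37 × 14.1)/(2.37 + 14.1) = 2.029 kΩ.
Voltage divider with the loaded lower leg: V_out = 3.19 × 2.029/(40.7 + 2.029) = 3.19 × 0.04748 = 0.1515 V.
(Unloaded it would be 0.176 V; the load pulls it down.)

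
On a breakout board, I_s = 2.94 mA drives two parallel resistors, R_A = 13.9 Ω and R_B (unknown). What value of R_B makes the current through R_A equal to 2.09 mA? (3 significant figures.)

The fraction through R_A equals R_B/(R_A+R_B).
With f = 0.7109, R_B = R_A · f/(1−f) = 13.9 × 2.459 = 34.18 Ω.

R_B ≈ 34.2 Ω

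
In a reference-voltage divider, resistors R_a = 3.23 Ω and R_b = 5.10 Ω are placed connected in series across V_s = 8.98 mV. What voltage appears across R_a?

ΣR = 3.23 + 5.10 = 8.330 Ω.
V = V_s · R/ΣR = 8.98 × 0.3878 = 3.482 mV.

V ≈ 3.48 mV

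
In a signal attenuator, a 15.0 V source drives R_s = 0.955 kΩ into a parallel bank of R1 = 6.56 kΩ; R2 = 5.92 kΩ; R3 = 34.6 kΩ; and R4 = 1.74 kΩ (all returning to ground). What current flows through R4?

I ≈ 4.58 mA

Equivalent of the parallel group: R_p = 1.081 kΩ.
Node voltage V_A = V_s · R_p/(R_s + R_p) = 15.0 × 0.5310 = 7.965 V.
Branch current I = V_A/R4 = 7.965/1.74 = 4.577 mA.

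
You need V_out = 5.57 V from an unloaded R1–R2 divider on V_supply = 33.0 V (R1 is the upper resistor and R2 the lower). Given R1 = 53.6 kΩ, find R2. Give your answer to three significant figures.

R2 ≈ 10.9 kΩ

The divider ratio is R2/(R1+R2) = 5.57/33.0 = 0.1688.
So R2 = R1 · V_out/(V_supply − V_out) = 53.6 × 5.57/(33.0 − 5.57) = 53.6 × 0.2031 = 10.88 kΩ.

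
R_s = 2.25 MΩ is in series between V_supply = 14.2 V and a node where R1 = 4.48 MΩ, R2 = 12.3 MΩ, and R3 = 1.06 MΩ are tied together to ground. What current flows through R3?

Equivalent of the parallel group: R_p = 0.8013 MΩ.
V_A by voltage divider: V_A = 14.2 × 0.8013/(2.25 + 0.8013) = 3.729 V.
Branch current I = V_A/R3 = 3.729/1.06 = 3.518 µA.

I ≈ 3.52 µA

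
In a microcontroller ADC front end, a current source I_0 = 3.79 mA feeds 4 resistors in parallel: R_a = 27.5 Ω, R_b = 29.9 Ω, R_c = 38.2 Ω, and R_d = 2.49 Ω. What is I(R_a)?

I ≈ 0.277 mA

Total conductance ΣG = 1/27.5 + 1/29.9 + 1/38.2 + 1/2.49 = 0.4976 (units of 1/Ω).
Current divider: I(R_a) = I_0 · G_k/ΣG = 3.79 × (0.03636/0.4976) = 3.79 × 0.07308 = 0.2770 mA.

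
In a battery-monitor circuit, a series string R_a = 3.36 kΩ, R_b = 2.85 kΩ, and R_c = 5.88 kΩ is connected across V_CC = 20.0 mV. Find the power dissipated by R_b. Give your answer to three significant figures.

ΣR = 12.09 kΩ → I = 20.0/12.09 = 1.654 µA.
P(R_b) = I²·R_b = (1.654)² × 2.85 = 7.799 nW.

P ≈ 7.80 nW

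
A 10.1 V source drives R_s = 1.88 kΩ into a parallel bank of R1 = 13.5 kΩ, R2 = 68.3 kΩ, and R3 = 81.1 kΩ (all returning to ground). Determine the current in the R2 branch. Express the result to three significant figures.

I ≈ 0.124 mA

Parallel bank: R_p = 1/(1/13.5 + 1/68.3 + 1/81.1) = 9.897 kΩ.
V_A = 10.1 × 9.897/11.78 = 8.488 V.
Branch current I = V_A/R2 = 8.488/68.3 = 0.1243 mA.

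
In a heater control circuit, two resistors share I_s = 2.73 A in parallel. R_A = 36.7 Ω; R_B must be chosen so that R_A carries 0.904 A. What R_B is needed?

In a two-way split, I_A/I_s = R_B/(R_A + R_B).
0.904/2.73 = R_B/(R_A + R_B) → R_B = R_A · (0.3311)/(1 − 0.3311) = 36.7 × 0.4951 = 18.17 Ω.

R_B ≈ 18.2 Ω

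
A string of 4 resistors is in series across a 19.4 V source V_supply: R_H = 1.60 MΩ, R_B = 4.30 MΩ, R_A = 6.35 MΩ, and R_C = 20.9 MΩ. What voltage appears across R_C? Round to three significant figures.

V ≈ 12.2 V

Total series resistance ΣR = 1.60 + 4.30 + 6.35 + 20.9 = 33.15 MΩ.
V = V_supply · R/ΣR = 19.4 × 0.6305 = 12.23 V.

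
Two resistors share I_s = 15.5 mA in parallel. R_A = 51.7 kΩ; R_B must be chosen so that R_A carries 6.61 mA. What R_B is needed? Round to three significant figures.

In a two-way split, I_A/I_s = R_B/(R_A + R_B).
With f = 0.4265, R_B = R_A · f/(1−f) = 51.7 × 0.7435 = 38.44 kΩ.

R_B ≈ 38.4 kΩ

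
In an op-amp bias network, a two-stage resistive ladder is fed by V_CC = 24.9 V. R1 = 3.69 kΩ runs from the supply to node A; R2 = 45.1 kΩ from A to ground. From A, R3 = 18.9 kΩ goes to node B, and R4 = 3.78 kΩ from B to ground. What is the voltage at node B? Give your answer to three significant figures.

Node A sees R2 in parallel with the series input of stage 2, R3 + R4 = 22.68 kΩ.
R2 ‖ (R3+R4) = 15.09 kΩ.
So V_A = 24.9 × 0.8035 = 20.01 V.
Stage 2 is unloaded, so V_B = V_A · R4/(R3+R4) = 20.01 × 3.78/22.68 = 3.335 V.

V_B ≈ 3.33 V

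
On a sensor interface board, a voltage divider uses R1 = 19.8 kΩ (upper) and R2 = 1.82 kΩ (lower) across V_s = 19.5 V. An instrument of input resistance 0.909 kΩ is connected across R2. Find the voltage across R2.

V_out ≈ 0.579 V

First combine the lower leg with the load: R2 ‖ R_L = 0.6062 kΩ.
Then V_out = V_s · R2'/(R1 + R2') = 19.5 × 0.6062/20.41 = 0.5793 V.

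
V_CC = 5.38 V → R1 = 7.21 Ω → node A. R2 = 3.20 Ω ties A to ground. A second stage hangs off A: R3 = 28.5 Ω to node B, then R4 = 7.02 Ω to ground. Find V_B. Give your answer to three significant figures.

V_B ≈ 0.308 V

Looking into the second stage from A: R3 + R4 = 35.52 Ω appears in parallel with R2.
Effective lower resistance at A: R2 ‖ 35.52 = 2.936 Ω.
V_A = 5.38 × 2.936/(7.21 + 2.936) = 1.557 V.
V_B = V_A × 0.1976 = 0.3077 V.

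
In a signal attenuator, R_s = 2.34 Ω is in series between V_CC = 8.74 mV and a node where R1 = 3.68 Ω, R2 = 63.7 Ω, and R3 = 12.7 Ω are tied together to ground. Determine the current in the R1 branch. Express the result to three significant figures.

I ≈ 1.28 mA

Equivalent of the parallel group: R_p = 2.731 Ω.
V_A by voltage divider: V_A = 8.74 × 2.731/(2.34 + 2.731) = 4.707 mV.
I(R1) = V_A / R1 = 4.707/3.68 = 1.279 mA.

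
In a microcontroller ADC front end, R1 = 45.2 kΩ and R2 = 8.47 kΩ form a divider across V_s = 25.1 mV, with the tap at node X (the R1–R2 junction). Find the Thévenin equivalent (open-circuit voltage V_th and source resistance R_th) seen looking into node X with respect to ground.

V_th ≈ 3.96 mV, R_th ≈ 7.13 kΩ

With X open, the divider is unloaded: V_th = 25.1 × 8.47/53.67 = 3.961 mV.
Looking into X with the source shorted: R_th = R1·R2/(R1+R2) = 45.20 × 8.47/53.67 = 7.133 kΩ.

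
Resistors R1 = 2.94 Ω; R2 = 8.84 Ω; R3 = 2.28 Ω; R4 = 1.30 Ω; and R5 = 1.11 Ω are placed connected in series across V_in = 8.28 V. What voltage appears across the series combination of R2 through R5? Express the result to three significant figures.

Series total: ΣR = 2.94 + 8.84 + 2.28 + 1.30 + 1.11 = 16.47 Ω.
R_{R2..R5} = 8.84 + 2.28 + 1.30 + 1.11 = 13.53 Ω.
V = V_in · R/ΣR = 8.28 × 0.8215 = 6.802 V.

V ≈ 6.80 V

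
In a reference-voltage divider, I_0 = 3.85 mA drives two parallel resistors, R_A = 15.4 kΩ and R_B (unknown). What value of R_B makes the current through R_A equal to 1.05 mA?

In a two-way split, I_A/I_0 = R_B/(R_A + R_B).
1.05/3.85 = R_B/(R_A + R_B) → R_B = R_A · (0.2727)/(1 − 0.2727) = 15.4 × 0.3750 = 5.775 kΩ.

R_B ≈ 5.78 kΩ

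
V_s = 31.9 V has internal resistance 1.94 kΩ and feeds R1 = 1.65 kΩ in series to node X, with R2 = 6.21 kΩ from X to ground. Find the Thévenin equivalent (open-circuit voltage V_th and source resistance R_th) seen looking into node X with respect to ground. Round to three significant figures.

V_th ≈ 20.2 V, R_th ≈ 2.27 kΩ

R1' = 1.94 + 1.65 = 3.590 kΩ (source resistance + R1).
With X open, the divider is unloaded: V_th = 31.9 × 6.21/9.800 = 20.21 V.
With V_s suppressed (replaced by a short), R_th = R1' ‖ R2 = (3.590 × 6.21)/(3.590 + 6.21) = 2.275 kΩ.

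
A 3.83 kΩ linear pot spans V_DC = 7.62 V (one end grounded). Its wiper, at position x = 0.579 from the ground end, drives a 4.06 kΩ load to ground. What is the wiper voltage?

V_out ≈ 3.59 V

Split the track: R_lower = x·R_p = 2.218 kΩ, R_upper = (1−x)·R_p = 1.612 kΩ.
Lower segment in parallel with the load: 2.218 ‖ 4.06 = 1.434 kΩ.
V_out = 7.62 × 1.434/(1.612 + 1.434) = 3.587 V.
(Unloaded: V_out = x·V_DC = 4.41 V.)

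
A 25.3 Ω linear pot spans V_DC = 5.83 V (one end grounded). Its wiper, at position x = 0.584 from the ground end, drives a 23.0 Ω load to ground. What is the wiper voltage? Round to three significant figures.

V_out ≈ 2.69 V

Lower segment x·R_p = 14.78 Ω; upper segment (1−x)·R_p = 10.52 Ω.
R_L loads the lower segment: effective lower R = 8.996 Ω.
Loaded-divider output: V_out = 5.83 × 0.4608 = 2.687 V.
(Unloaded: V_out = x·V_DC = 3.40 V.)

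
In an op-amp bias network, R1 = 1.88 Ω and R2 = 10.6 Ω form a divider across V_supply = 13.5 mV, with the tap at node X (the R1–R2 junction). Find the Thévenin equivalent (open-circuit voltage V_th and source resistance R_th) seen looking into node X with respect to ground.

V_th ≈ 11.5 mV, R_th ≈ 1.60 Ω

V_th is the unloaded tap voltage: V_supply · R2/(R1+R2) = 13.5 × 0.8494 = 11.47 mV.
Looking into X with the source shorted: R_th = R1·R2/(R1+R2) = 1.880 × 10.6/12.48 = 1.597 Ω.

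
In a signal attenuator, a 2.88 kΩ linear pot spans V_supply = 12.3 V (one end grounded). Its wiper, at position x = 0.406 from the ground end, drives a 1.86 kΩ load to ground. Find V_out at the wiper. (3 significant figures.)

The pot divides into 1.711 kΩ above the wiper and 1.169 kΩ below.
R_L loads the lower segment: effective lower R = 0.7179 kΩ.
V_out = 12.3 × 0.7179/(1.711 + 0.7179) = 3.636 V.

V_out ≈ 3.64 V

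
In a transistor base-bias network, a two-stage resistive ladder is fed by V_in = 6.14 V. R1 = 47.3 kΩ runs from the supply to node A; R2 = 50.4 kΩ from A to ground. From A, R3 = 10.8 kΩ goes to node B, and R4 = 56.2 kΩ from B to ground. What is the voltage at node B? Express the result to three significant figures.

V_B ≈ 1.95 V

Node A sees R2 in parallel with the series input of stage 2, R3 + R4 = 67.00 kΩ.
Effective lower resistance at A: R2 ‖ 67.00 = 28.76 kΩ.
V_A = 6.14 × 28.76/(47.3 + 28.76) = 2.322 V.
Stage 2 is unloaded, so V_B = V_A · R4/(R3+R4) = 2.322 × 56.2/67.00 = 1.948 V.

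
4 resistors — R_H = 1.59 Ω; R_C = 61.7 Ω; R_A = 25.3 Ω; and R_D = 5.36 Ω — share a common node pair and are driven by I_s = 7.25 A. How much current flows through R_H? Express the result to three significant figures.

I ≈ 5.23 A

Conductances: ΣG = 1/1.59 + 1/61.7 + 1/25.3 + 1/5.36 = 0.8712 (1/Ω).
By the current-divider rule, I = I_s · G_k/ΣG = 7.25 × 0.7219 = 5.234 A.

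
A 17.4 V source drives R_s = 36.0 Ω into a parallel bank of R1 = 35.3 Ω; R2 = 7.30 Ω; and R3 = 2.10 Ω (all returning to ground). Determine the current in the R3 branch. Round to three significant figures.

Parallel bank: R_p = 1/(1/35.3 + 1/7.30 + 1/2.10) = 1.559 Ω.
V_A by voltage divider: V_A = 17.4 × 1.559/(36.0 + 1.559) = 0.7222 V.
I(R3) = V_A / R3 = 0.7222/2.10 = 0.3439 A.
(Check via current divider: I_total = 0.4633 A; share G_k/ΣG = 0.7423 → same result.)

I ≈ 0.344 A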